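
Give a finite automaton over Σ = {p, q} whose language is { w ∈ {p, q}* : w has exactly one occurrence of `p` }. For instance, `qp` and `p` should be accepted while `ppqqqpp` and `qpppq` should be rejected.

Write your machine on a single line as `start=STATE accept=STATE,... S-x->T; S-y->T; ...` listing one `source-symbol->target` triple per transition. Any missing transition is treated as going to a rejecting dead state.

Only the number of `p`s matters, and only up to 2. Make a chain A → B → C advanced by each `p` (with C absorbing); every other symbol self-loops. The accepting set is {B}.
       p  q 
>  A   B  A 
 * B   C  B 
   C   C  C 
(> = start, * = accepting)

start=A; accept=B; A-p->B; A-q->A; B-p->C; B-q->B; C-p->C; C-q->C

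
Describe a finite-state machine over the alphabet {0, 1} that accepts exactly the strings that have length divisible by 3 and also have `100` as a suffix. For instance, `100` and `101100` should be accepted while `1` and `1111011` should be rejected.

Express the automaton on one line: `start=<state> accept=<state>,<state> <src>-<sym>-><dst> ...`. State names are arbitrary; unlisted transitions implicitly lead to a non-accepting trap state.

start=q0 accept=q5 q0-0->q1 q0-1->q2 q1-0->q3 q1-1->q3 q2-0->q4 q2-1->q3 q3-0->q0 q3-1->q0 q4-0->q5 q4-1->q0 q5-0->q1 q5-1->q2

Run two small machines in parallel and take their product. One (3 states) tracks the input length modulo 3; the other (4 states) tracks how much of the suffix `100` has currently been matched. Each combined state is a pair, one component from each; accept when both components accept. Minimizing collapses redundant product states.
        0   1  
>  q0   q1  q2 
   q1   q3  q3 
   q2   q4  q3 
   q3   q0  q0 
   q4   q5  q0 
 * q5   q1  q2 
(> = start, * = accepting)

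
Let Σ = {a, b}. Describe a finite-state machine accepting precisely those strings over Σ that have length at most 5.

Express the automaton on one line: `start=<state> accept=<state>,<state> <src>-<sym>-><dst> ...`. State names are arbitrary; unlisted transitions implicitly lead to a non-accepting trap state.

Count input length up to 6: every symbol moves from q0 toward q6, which means 'more than 5' and absorbs. Accept from {q0, q1, q2, q3, q4, q5}.
        a   b  
>* q0   q1  q1 
 * q1   q2  q2 
 * q2   q3  q3 
 * q3   q4  q4 
 * q4   q5  q5 
 * q5   q6  q6 
   q6   q6  q6 
(> = start, * = accepting)

start=q0 accept=q0,q1,q2,q3,q4,q5 q0-a->q1 q0-b->q1 q1-a->q2 q1-b->q2 q2-a->q3 q2-b->q3 q3-a->q4 q3-b->q4 q4-a->q5 q4-b->q5 q5-a->q6 q5-b->q6 q6-a->q6 q6-b->q6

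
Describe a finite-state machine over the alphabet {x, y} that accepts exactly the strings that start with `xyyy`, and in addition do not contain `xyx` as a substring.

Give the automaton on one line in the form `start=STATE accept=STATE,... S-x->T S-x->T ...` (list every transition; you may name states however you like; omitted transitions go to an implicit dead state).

start=q0 accept=q8,q9,q10 q0-x->q1 q0-y->q2 q1-x->q3 q1-y->q4 q2-x->q3 q2-y->q2 q3-x->q3 q3-y->q5 q4-x->q6 q4-y->q7 q5-x->q6 q5-y->q2 q6-x->q6 q6-y->q6 q7-x->q3 q7-y->q8 q8-x->q9 q8-y->q8 q9-x->q9 q9-y->q10 q10-x->q11 q10-y->q8 q11-x->q11 q11-y->q11

Build one automaton per condition and run them in lockstep. One (6 states) tracks whether the input so far still matches the prefix `xyyy`; the other (4 states) tracks partial matches of the forbidden pattern `xyx`. Each combined state is a pair, one component from each; accept when both components accept.
With 12 states:
          x    y  
>  q0     q1   q2 
   q1     q3   q4 
   q2     q3   q2 
   q3     q3   q5 
   q4     q6   q7 
   q5     q6   q2 
   q6     q6   q6 
   q7     q3   q8 
 * q8     q9   q8 
 * q9     q9  q10 
 * q10   q11   q8 
   q11   q11  q11 
(> = start, * = accepting)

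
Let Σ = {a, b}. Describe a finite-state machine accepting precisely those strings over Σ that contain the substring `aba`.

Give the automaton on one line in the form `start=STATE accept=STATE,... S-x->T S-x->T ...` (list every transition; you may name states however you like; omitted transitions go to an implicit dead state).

start=s0 accept=s3 s0-a->s1 s0-b->s0 s1-a->s1 s1-b->s2 s2-a->s3 s2-b->s0 s3-a->s3 s3-b->s3

Track how much of `aba` has been matched so far: state s0 is no progress, s3 is the absorbing accept state reached once `aba` has occurred. Intermediate states record partial matches; on a mismatch, fall back to the longest reusable overlap.
4 states suffice.
        a   b  
>  s0   s1  s0 
   s1   s1  s2 
   s2   s3  s0 
 * s3   s3  s3 
(> = start, * = accepting)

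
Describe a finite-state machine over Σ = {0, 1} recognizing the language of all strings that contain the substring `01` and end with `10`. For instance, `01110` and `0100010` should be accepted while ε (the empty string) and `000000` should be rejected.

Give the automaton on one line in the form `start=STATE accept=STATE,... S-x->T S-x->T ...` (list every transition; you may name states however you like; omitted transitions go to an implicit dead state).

start=q0 accept=q3 q0-0->q1 q0-1->q0 q1-0->q1 q1-1->q2 q2-0->q3 q2-1->q2 q3-0->q1 q3-1->q2

Build one automaton per condition and run them in lockstep. One (3 states) tracks whether and how much of `01` has been seen; the other (3 states) tracks how much of the suffix `10` has currently been matched. Each combined state is a pair, one component from each; accept when both components accept. Equivalent product states are then merged.
A 4-state machine:
        0   1  
>  q0   q1  q0 
   q1   q1  q2 
   q2   q3  q2 
 * q3   q1  q2 
(> = start, * = accepting)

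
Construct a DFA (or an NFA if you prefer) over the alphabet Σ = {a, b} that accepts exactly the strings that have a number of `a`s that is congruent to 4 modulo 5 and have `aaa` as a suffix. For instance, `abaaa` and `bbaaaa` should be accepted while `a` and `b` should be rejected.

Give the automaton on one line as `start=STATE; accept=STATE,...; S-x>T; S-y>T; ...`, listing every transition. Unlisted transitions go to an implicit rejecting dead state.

start=q0; accept=q5; q0-a>q1; q0-b>q0; q1-a>q2; q1-b>q1; q2-a>q3; q2-b>q4; q3-a>q5; q3-b>q6; q4-a>q6; q4-b>q4; q5-a>q0; q5-b>q7; q6-a>q7; q6-b>q6; q7-a>q0; q7-b>q7

Run two small machines in parallel and take their product. The first has 5 states tracking the count of `a`s modulo 5; the second has 4 states tracking how much of the suffix `aaa` has currently been matched. A product state is a pair (one from each), accepting exactly when both do. After merging equivalent states the machine shrinks.
        a   b  
>  q0   q1  q0 
   q1   q2  q1 
   q2   q3  q4 
   q3   q5  q6 
   q4   q6  q4 
 * q5   q0  q7 
   q6   q7  q6 
   q7   q0  q7 
(> = start, * = accepting)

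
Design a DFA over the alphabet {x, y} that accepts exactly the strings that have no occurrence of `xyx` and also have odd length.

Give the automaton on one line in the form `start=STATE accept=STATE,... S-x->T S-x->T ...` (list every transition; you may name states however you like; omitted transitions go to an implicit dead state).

start=q0 accept=q1,q2,q5 q0-x->q1 q0-y->q2 q1-x->q3 q1-y->q4 q2-x->q3 q2-y->q0 q3-x->q1 q3-y->q5 q4-x->q6 q4-y->q2 q5-x->q7 q5-y->q0 q6-x->q7 q6-y->q7 q7-x->q6 q7-y->q6

Run two small machines in parallel and take their product. One (4 states) tracks partial matches of the forbidden pattern `xyx`; the other (2 states) tracks the input length modulo 2. Each combined state is a pair, one component from each; accept when both components accept.
        x   y  
>  q0   q1  q2 
 * q1   q3  q4 
 * q2   q3  q0 
   q3   q1  q5 
   q4   q6  q2 
 * q5   q7  q0 
   q6   q7  q7 
   q7   q6  q6 
(> = start, * = accepting)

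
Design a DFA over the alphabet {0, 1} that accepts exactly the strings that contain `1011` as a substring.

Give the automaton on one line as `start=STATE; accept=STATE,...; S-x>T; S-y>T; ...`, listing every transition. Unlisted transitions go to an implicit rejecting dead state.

start=q0; accept=q4; q0-0>q0; q0-1>q1; q1-0>q2; q1-1>q1; q2-0>q0; q2-1>q3; q3-0>q2; q3-1>q4; q4-0>q4; q4-1>q4

States q0..q3 record the length of the longest prefix of `1011` that matches the current input suffix. Reaching q4 means `1011` has been seen, and we stay there forever. Accept from q4.
With 5 states:
        0   1  
>  q0   q0  q1 
   q1   q2  q1 
   q2   q0  q3 
   q3   q2  q4 
 * q4   q4  q4 
(> = start, * = accepting)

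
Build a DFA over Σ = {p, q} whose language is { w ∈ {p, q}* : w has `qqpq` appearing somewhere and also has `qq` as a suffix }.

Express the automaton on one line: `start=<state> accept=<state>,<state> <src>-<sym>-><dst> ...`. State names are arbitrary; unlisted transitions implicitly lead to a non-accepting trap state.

Handle the two conditions separately and then intersect. The first has 5 states tracking whether and how much of `qqpq` has been seen; the second has 3 states tracking how much of the suffix `qq` has currently been matched. A product state is a pair (one from each), accepting exactly when both do.
With 7 states:
        p   q  
>  s0   s0  s1 
   s1   s0  s2 
   s2   s3  s2 
   s3   s0  s4 
   s4   s5  s6 
   s5   s5  s4 
 * s6   s5  s6 
(> = start, * = accepting)

start=s0 accept=s6 s0-p->s0 s0-q->s1 s1-p->s0 s1-q->s2 s2-p->s3 s2-q->s2 s3-p->s0 s3-q->s4 s4-p->s5 s4-q->s6 s5-p->s5 s5-q->s4 s6-p->s5 s6-q->s6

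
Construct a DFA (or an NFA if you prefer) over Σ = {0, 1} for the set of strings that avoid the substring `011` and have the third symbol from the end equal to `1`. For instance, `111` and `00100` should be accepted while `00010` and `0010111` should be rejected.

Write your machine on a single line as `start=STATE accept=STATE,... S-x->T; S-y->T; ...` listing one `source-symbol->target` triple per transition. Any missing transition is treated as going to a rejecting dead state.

Handle the two conditions separately and then intersect. One (4 states) tracks partial matches of the forbidden pattern `011`; the other (15 states) tracks the last 3 symbols read. Each combined state is a pair, one component from each; accept when both components accept.
22 states suffice.
          0    1  
>  s0     s1   s2 
   s1     s3   s4 
   s2     s5   s6 
   s3     s7   s8 
   s4     s9  s10 
   s5    s11  s12 
   s6    s13  s14 
   s7     s7   s8 
   s8     s9  s10 
   s9    s11  s12 
   s10   s15  s16 
 * s11    s7   s8 
 * s12    s9  s10 
 * s13   s11  s12 
 * s14   s13  s14 
   s15   s17  s18 
   s16   s15  s16 
   s17   s19  s20 
   s18   s21  s10 
   s19   s19  s20 
   s20   s21  s10 
   s21   s17  s18 
(> = start, * = accepting)

start=s0; accept=s11,s12,s13,s14; s0-0->s1; s0-1->s2; s1-0->s3; s1-1->s4; s2-0->s5; s2-1->s6; s3-0->s7; s3-1->s8; s4-0->s9; s4-1->s10; s5-0->s11; s5-1->s12; s6-0->s13; s6-1->s14; s7-0->s7; s7-1->s8; s8-0->s9; s8-1->s10; s9-0->s11; s9-1->s12; s10-0->s15; s10-1->s16; s11-0->s7; s11-1->s8; s12-0->s9; s12-1->s10; s13-0->s11; s13-1->s12; s14-0->s13; s14-1->s14; s15-0->s17; s15-1->s18; s16-0->s15; s16-1->s16; s17-0->s19; s17-1->s20; s18-0->s21; s18-1->s10; s19-0->s19; s19-1->s20; s20-0->s21; s20-1->s10; s21-0->s17; s21-1->s18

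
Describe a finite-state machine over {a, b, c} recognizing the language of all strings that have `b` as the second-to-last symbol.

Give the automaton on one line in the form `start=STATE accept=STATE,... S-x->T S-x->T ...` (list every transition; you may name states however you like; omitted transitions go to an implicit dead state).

start=S0 accept=S7,S8,S9 S0-a->S1 S0-b->S2 S0-c->S3 S1-a->S4 S1-b->S5 S1-c->S6 S2-a->S7 S2-b->S8 S2-c->S9 S3-a->S10 S3-b->S11 S3-c->S12 S4-a->S4 S4-b->S5 S4-c->S6 S5-a->S7 S5-b->S8 S5-c->S9 S6-a->S10 S6-b->S11 S6-c->S12 S7-a->S4 S7-b->S5 S7-c->S6 S8-a->S7 S8-b->S8 S8-c->S9 S9-a->S10 S9-b->S11 S9-c->S12 S10-a->S4 S10-b->S5 S10-c->S6 S11-a->S7 S11-b->S8 S11-c->S9 S12-a->S10 S12-b->S11 S12-c->S12

Because acceptance depends on a position counted from the end, the machine has to buffer the most recent 2 symbols. Make each state the string of the last up-to-2 symbols read; on input `x` shift the window left and append `x`. Accept when the buffered window has length 2 and begins with `b`.
A 13-state machine:
          a    b    c  
>  S0     S1   S2   S3 
   S1     S4   S5   S6 
   S2     S7   S8   S9 
   S3    S10  S11  S12 
   S4     S4   S5   S6 
   S5     S7   S8   S9 
   S6    S10  S11  S12 
 * S7     S4   S5   S6 
 * S8     S7   S8   S9 
 * S9    S10  S11  S12 
   S10    S4   S5   S6 
   S11    S7   S8   S9 
   S12   S10  S11  S12 
(> = start, * = accepting)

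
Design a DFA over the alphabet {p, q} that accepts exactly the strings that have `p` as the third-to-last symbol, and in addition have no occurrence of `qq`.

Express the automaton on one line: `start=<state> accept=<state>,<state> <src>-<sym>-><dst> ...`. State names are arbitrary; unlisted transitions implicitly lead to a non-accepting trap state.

Build one automaton per condition and run them in lockstep. One (15 states) tracks the last 3 symbols read; the other (3 states) tracks partial matches of the forbidden pattern `qq`. Each combined state is a pair, one component from each; accept when both components accept. Equivalent product states are then merged.
With 9 states:
        p   q  
>  s0   s1  s2 
   s1   s3  s4 
   s2   s1  s5 
   s3   s6  s7 
   s4   s8  s5 
   s5   s5  s5 
 * s6   s6  s7 
 * s7   s8  s5 
 * s8   s3  s4 
(> = start, * = accepting)

start=s0 accept=s6,s7,s8 s0-p->s1 s0-q->s2 s1-p->s3 s1-q->s4 s2-p->s1 s2-q->s5 s3-p->s6 s3-q->s7 s4-p->s8 s4-q->s5 s5-p->s5 s5-q->s5 s6-p->s6 s6-q->s7 s7-p->s8 s7-q->s5 s8-p->s3 s8-q->s4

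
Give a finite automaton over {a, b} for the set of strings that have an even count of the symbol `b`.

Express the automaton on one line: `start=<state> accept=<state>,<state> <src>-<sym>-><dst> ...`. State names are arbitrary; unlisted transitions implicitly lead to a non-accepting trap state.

start=S0 accept=S0 S0-a->S0 S0-b->S1 S1-a->S1 S1-b->S0

The only thing that matters is how many `b`s have appeared, reduced mod 2. Use one state per residue: S0 for 0, …, S1 for 1. Reading `b` moves to the next residue; anything else stays put. S0 is accepting.
A 2-state machine:
        a   b  
>* S0   S0  S1 
   S1   S1  S0 
(> = start, * = accepting)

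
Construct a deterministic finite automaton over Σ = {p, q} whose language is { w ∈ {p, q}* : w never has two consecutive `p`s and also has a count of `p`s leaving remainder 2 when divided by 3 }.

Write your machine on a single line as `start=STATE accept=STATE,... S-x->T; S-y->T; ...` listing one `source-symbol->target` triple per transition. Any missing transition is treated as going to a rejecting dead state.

Run two small machines in parallel and take their product. One (3 states) tracks partial matches of the forbidden pattern `pp`; the other (3 states) tracks the count of `p`s modulo 3. Each combined state is a pair, one component from each; accept when both components accept. Equivalent product states are then merged.
A 7-state machine:
        p   q  
>  s0   s1  s0 
   s1   s2  s3 
   s2   s2  s2 
   s3   s4  s3 
 * s4   s2  s5 
 * s5   s6  s5 
   s6   s2  s0 
(> = start, * = accepting)

start=s0; accept=s4,s5; s0-p->s1; s0-q->s0; s1-p->s2; s1-q->s3; s2-p->s2; s2-q->s2; s3-p->s4; s3-q->s3; s4-p->s2; s4-q->s5; s5-p->s6; s5-q->s5; s6-p->s2; s6-q->s0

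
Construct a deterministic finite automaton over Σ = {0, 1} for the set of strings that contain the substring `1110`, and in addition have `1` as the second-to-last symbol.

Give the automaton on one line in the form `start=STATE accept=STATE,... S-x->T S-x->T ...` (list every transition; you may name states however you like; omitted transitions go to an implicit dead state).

start=S0 accept=S4,S7 S0-0->S0 S0-1->S1 S1-0->S0 S1-1->S2 S2-0->S0 S2-1->S3 S3-0->S4 S3-1->S3 S4-0->S5 S4-1->S6 S5-0->S5 S5-1->S6 S6-0->S4 S6-1->S7 S7-0->S4 S7-1->S7

Run two small machines in parallel and take their product. One (5 states) tracks whether and how much of `1110` has been seen; the other (7 states) tracks the last 2 symbols read. Each combined state is a pair, one component from each; accept when both components accept. Minimizing collapses redundant product states.
With 8 states:
        0   1  
>  S0   S0  S1 
   S1   S0  S2 
   S2   S0  S3 
   S3   S4  S3 
 * S4   S5  S6 
   S5   S5  S6 
   S6   S4  S7 
 * S7   S4  S7 
(> = start, * = accepting)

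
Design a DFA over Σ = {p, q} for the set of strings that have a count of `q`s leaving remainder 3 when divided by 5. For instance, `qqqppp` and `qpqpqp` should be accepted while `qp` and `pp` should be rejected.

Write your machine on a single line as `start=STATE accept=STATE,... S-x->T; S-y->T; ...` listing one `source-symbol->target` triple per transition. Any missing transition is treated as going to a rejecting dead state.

start=s0; accept=s3; s0-p->s0; s0-q->s1; s1-p->s1; s1-q->s2; s2-p->s2; s2-q->s3; s3-p->s3; s3-q->s4; s4-p->s4; s4-q->s0

Keep the running count of `q`s modulo 5: each `q` advances along the cycle s0 → s1 → s2 → s3 → s4 → s0 while other symbols loop. Accept at s3.
        p   q  
>  s0   s0  s1 
   s1   s1  s2 
   s2   s2  s3 
 * s3   s3  s4 
   s4   s4  s0 
(> = start, * = accepting)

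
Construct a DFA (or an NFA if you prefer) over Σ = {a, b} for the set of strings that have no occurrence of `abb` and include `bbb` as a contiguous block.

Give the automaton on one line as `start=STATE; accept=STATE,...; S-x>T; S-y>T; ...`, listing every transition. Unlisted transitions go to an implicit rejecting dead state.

Run two small machines in parallel and take their product. One (4 states) tracks partial matches of the forbidden pattern `abb`; the other (4 states) tracks whether and how much of `bbb` has been seen. Each combined state is a pair, one component from each; accept when both components accept. Minimizing collapses redundant product states.
With 7 states:
        a   b  
>  q0   q1  q2 
   q1   q1  q1 
   q2   q1  q3 
   q3   q1  q4 
 * q4   q5  q4 
 * q5   q5  q6 
 * q6   q5  q1 
(> = start, * = accepting)

start=q0; accept=q4,q5,q6; q0-a>q1; q0-b>q2; q1-a>q1; q1-b>q1; q2-a>q1; q2-b>q3; q3-a>q1; q3-b>q4; q4-a>q5; q4-b>q4; q5-a>q5; q5-b>q6; q6-a>q5; q6-b>q1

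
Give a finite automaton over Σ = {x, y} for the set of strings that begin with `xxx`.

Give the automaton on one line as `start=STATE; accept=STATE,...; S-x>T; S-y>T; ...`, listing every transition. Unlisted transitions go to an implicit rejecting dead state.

start=q0; accept=q3; q0-x>q1; q0-y>q4; q1-x>q2; q1-y>q4; q2-x>q3; q2-y>q4; q3-x>q3; q3-y>q3; q4-x>q4; q4-y>q4

Walk along `xxx` while the input agrees: from q0 take `x` to q1, and so on. Any deviation drops to the rejecting sink q4. Once q3 is reached the prefix is confirmed and every continuation is accepted.
        x   y  
>  q0   q1  q4 
   q1   q2  q4 
   q2   q3  q4 
 * q3   q3  q3 
   q4   q4  q4 
(> = start, * = accepting)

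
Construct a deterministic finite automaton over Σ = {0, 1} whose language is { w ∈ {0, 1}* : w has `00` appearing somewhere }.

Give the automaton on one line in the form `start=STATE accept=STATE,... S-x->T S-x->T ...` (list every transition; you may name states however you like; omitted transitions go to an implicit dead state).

start=q0 accept=q2 q0-0->q1 q0-1->q0 q1-0->q2 q1-1->q0 q2-0->q2 q2-1->q2

States q0..q1 record the length of the longest prefix of `00` that matches the current input suffix. Reaching q2 means `00` has been seen, and we stay there forever. Accept from q2.
With 3 states:
        0   1  
>  q0   q1  q0 
   q1   q2  q0 
 * q2   q2  q2 
(> = start, * = accepting)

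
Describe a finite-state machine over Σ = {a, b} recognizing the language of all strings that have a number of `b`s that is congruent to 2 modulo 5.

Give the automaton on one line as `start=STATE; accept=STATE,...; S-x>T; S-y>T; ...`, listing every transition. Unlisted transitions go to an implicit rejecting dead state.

The only thing that matters is how many `b`s have appeared, reduced mod 5. Use one state per residue: q0 for 0, …, q4 for 4. Reading `b` moves to the next residue; anything else stays put. q2 is accepting.
5 states suffice.
        a   b  
>  q0   q0  q1 
   q1   q1  q2 
 * q2   q2  q3 
   q3   q3  q4 
   q4   q4  q0 
(> = start, * = accepting)

start=q0; accept=q2; q0-a>q0; q0-b>q1; q1-a>q1; q1-b>q2; q2-a>q2; q2-b>q3; q3-a>q3; q3-b>q4; q4-a>q4; q4-b>q0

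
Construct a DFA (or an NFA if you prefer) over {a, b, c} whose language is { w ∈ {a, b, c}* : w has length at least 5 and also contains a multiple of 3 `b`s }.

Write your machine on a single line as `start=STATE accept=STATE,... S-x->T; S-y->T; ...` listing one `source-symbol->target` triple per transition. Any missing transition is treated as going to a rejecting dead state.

start=S0; accept=S11; S0-a->S1; S0-b->S2; S0-c->S1; S1-a->S3; S1-b->S4; S1-c->S3; S2-a->S4; S2-b->S5; S2-c->S4; S3-a->S6; S3-b->S7; S3-c->S6; S4-a->S7; S4-b->S8; S4-c->S7; S5-a->S8; S5-b->S6; S5-c->S8; S6-a->S9; S6-b->S7; S6-c->S9; S7-a->S7; S7-b->S10; S7-c->S7; S8-a->S10; S8-b->S9; S8-c->S10; S9-a->S11; S9-b->S7; S9-c->S11; S10-a->S10; S10-b->S11; S10-c->S10; S11-a->S11; S11-b->S7; S11-c->S11

Run two small machines in parallel and take their product. The first has 7 states tracking the input length, saturating at 6; the second has 3 states tracking the count of `b`s modulo 3. A product state is a pair (one from each), accepting exactly when both do. Minimizing collapses redundant product states.
          a    b    c  
>  S0     S1   S2   S1 
   S1     S3   S4   S3 
   S2     S4   S5   S4 
   S3     S6   S7   S6 
   S4     S7   S8   S7 
   S5     S8   S6   S8 
   S6     S9   S7   S9 
   S7     S7  S10   S7 
   S8    S10   S9  S10 
   S9    S11   S7  S11 
   S10   S10  S11  S10 
 * S11   S11   S7  S11 
(> = start, * = accepting)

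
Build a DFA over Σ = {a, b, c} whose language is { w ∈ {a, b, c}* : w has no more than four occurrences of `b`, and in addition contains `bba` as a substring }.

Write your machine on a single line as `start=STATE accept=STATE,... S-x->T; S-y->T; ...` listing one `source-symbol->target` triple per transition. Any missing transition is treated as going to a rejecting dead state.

start=S0; accept=S5,S8,S12; S0-a->S0; S0-b->S1; S0-c->S0; S1-a->S2; S1-b->S3; S1-c->S2; S2-a->S2; S2-b->S4; S2-c->S2; S3-a->S5; S3-b->S6; S3-c->S7; S4-a->S7; S4-b->S6; S4-c->S7; S5-a->S5; S5-b->S8; S5-c->S5; S6-a->S8; S6-b->S9; S6-c->S10; S7-a->S7; S7-b->S11; S7-c->S7; S8-a->S8; S8-b->S12; S8-c->S8; S9-a->S12; S9-b->S10; S9-c->S10; S10-a->S10; S10-b->S10; S10-c->S10; S11-a->S10; S11-b->S9; S11-c->S10; S12-a->S12; S12-b->S10; S12-c->S12

Build one automaton per condition and run them in lockstep. One (6 states) tracks the count of `b`s, saturating at 5; the other (4 states) tracks whether and how much of `bba` has been seen. Each combined state is a pair, one component from each; accept when both components accept. Equivalent product states are then merged.
With 13 states:
          a    b    c  
>  S0     S0   S1   S0 
   S1     S2   S3   S2 
   S2     S2   S4   S2 
   S3     S5   S6   S7 
   S4     S7   S6   S7 
 * S5     S5   S8   S5 
   S6     S8   S9  S10 
   S7     S7  S11   S7 
 * S8     S8  S12   S8 
   S9    S12  S10  S10 
   S10   S10  S10  S10 
   S11   S10   S9  S10 
 * S12   S12  S10  S12 
(> = start, * = accepting)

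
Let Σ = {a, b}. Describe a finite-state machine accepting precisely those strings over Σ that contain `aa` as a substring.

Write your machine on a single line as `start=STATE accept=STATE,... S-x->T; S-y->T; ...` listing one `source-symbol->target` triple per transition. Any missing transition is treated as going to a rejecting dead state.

Track how much of `aa` has been matched so far: state S0 is no progress, S2 is the absorbing accept state reached once `aa` has occurred. Intermediate states record partial matches; on a mismatch, fall back to the longest reusable overlap.
        a   b  
>  S0   S1  S0 
   S1   S2  S0 
 * S2   S2  S2 
(> = start, * = accepting)

start=S0; accept=S2; S0-a->S1; S0-b->S0; S1-a->S2; S1-b->S0; S2-a->S2; S2-b->S2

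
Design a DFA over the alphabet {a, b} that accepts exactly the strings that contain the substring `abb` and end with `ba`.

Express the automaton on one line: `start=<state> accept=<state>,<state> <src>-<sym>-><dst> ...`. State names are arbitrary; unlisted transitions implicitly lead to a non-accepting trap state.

Handle the two conditions separately and then intersect. One (4 states) tracks whether and how much of `abb` has been seen; the other (3 states) tracks how much of the suffix `ba` has currently been matched. Each combined state is a pair, one component from each; accept when both components accept.
8 states suffice.
        a   b  
>  s0   s1  s2 
   s1   s1  s3 
   s2   s4  s2 
   s3   s4  s5 
   s4   s1  s3 
   s5   s6  s5 
 * s6   s7  s5 
   s7   s7  s5 
(> = start, * = accepting)

start=s0 accept=s6 s0-a->s1 s0-b->s2 s1-a->s1 s1-b->s3 s2-a->s4 s2-b->s2 s3-a->s4 s3-b->s5 s4-a->s1 s4-b->s3 s5-a->s6 s5-b->s5 s6-a->s7 s6-b->s5 s7-a->s7 s7-b->s5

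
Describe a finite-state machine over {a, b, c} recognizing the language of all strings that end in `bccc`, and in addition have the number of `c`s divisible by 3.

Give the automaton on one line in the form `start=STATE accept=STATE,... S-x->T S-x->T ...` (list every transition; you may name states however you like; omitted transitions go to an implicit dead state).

Handle the two conditions separately and then intersect. One (5 states) tracks how much of the suffix `bccc` has currently been matched; the other (3 states) tracks the count of `c`s modulo 3. Each combined state is a pair, one component from each; accept when both components accept.
With 15 states:
          a    b    c  
>  q0     q0   q1   q2 
   q1     q0   q1   q3 
   q2     q2   q4   q5 
   q3     q2   q4   q6 
   q4     q2   q4   q7 
   q5     q5   q8   q0 
   q6     q5   q8   q9 
   q7     q5   q8  q10 
   q8     q5   q8  q11 
 * q9     q0   q1   q2 
   q10    q0   q1  q12 
   q11    q0   q1  q13 
   q12    q2   q4   q5 
   q13    q2   q4  q14 
   q14    q5   q8   q0 
(> = start, * = accepting)

start=q0 accept=q9 q0-a->q0 q0-b->q1 q0-c->q2 q1-a->q0 q1-b->q1 q1-c->q3 q2-a->q2 q2-b->q4 q2-c->q5 q3-a->q2 q3-b->q4 q3-c->q6 q4-a->q2 q4-b->q4 q4-c->q7 q5-a->q5 q5-b->q8 q5-c->q0 q6-a->q5 q6-b->q8 q6-c->q9 q7-a->q5 q7-b->q8 q7-c->q10 q8-a->q5 q8-b->q8 q8-c->q11 q9-a->q0 q9-b->q1 q9-c->q2 q10-a->q0 q10-b->q1 q10-c->q12 q11-a->q0 q11-b->q1 q11-c->q13 q12-a->q2 q12-b->q4 q12-c->q5 q13-a->q2 q13-b->q4 q13-c->q14 q14-a->q5 q14-b->q8 q14-c->q0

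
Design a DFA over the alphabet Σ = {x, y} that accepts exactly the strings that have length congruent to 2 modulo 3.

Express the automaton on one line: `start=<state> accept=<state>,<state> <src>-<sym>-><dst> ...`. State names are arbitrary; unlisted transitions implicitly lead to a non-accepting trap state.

start=s0 accept=s2 s0-x->s1 s0-y->s1 s1-x->s2 s1-y->s2 s2-x->s0 s2-y->s0

Count input length modulo 3: every symbol advances one step around the cycle s0 → s1 → s2 → s0. Accept at s2.
A 3-state machine:
        x   y  
>  s0   s1  s1 
   s1   s2  s2 
 * s2   s0  s0 
(> = start, * = accepting)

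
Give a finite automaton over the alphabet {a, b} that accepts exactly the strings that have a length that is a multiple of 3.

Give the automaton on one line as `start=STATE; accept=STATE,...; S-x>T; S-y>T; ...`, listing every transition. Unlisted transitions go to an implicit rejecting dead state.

Only the length mod 3 matters, so use a 3-cycle: from any state, every input symbol moves to the next state, wrapping q2 back to q0. Mark q0 accepting.
3 states suffice.
        a   b  
>* q0   q1  q1 
   q1   q2  q2 
   q2   q0  q0 
(> = start, * = accepting)

start=q0; accept=q0; q0-a>q1; q0-b>q1; q1-a>q2; q1-b>q2; q2-a>q0; q2-b>q0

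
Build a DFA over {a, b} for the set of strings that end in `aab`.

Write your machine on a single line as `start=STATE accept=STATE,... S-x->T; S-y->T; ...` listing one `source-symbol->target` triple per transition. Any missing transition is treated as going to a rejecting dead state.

Let each state record the length of the longest suffix of the input read so far that is also a prefix of `aab`. q1 means the last symbol is `a`; q2 means the last 2 symbols are `aa`; q3 means the last 3 symbols are `aab`. Accept only at q3, where the string currently ends in `aab`.
4 states suffice.
        a   b  
>  q0   q1  q0 
   q1   q2  q0 
   q2   q2  q3 
 * q3   q1  q0 
(> = start, * = accepting)

start=q0; accept=q3; q0-a->q1; q0-b->q0; q1-a->q2; q1-b->q0; q2-a->q2; q2-b->q3; q3-a->q1; q3-b->q0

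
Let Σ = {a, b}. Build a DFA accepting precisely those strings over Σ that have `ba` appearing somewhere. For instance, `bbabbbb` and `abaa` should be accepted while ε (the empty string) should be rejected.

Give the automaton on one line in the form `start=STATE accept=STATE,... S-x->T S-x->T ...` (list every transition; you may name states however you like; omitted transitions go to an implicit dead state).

States q0..q1 record the length of the longest prefix of `ba` that matches the current input suffix. Reaching q2 means `ba` has been seen, and we stay there forever. Accept from q2.
A 3-state machine:
        a   b  
>  q0   q0  q1 
   q1   q2  q1 
 * q2   q2  q2 
(> = start, * = accepting)

start=q0 accept=q2 q0-a->q0 q0-b->q1 q1-a->q2 q1-b->q1 q2-a->q2 q2-b->q2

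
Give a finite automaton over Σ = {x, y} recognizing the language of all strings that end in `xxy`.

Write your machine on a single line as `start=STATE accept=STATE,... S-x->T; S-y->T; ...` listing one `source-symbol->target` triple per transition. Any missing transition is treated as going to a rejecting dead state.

Let each state record the length of the longest suffix of the input read so far that is also a prefix of `xxy`. S1 means the last symbol is `x`; S2 means the last 2 symbols are `xx`; S3 means the last 3 symbols are `xxy`. Accept only at S3, where the string currently ends in `xxy`.
With 4 states:
        x   y  
>  S0   S1  S0 
   S1   S2  S0 
   S2   S2  S3 
 * S3   S1  S0 
(> = start, * = accepting)

start=S0; accept=S3; S0-x->S1; S0-y->S0; S1-x->S2; S1-y->S0; S2-x->S2; S2-y->S3; S3-x->S1; S3-y->S0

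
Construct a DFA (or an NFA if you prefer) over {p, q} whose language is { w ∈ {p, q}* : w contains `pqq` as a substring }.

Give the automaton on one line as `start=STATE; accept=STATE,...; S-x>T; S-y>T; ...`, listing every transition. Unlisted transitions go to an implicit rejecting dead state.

start=S0; accept=S3; S0-p>S1; S0-q>S0; S1-p>S1; S1-q>S2; S2-p>S1; S2-q>S3; S3-p>S3; S3-q>S3

Track how much of `pqq` has been matched so far: state S0 is no progress, S3 is the absorbing accept state reached once `pqq` has occurred. Intermediate states record partial matches; on a mismatch, fall back to the longest reusable overlap.
        p   q  
>  S0   S1  S0 
   S1   S1  S2 
   S2   S1  S3 
 * S3   S3  S3 
(> = start, * = accepting)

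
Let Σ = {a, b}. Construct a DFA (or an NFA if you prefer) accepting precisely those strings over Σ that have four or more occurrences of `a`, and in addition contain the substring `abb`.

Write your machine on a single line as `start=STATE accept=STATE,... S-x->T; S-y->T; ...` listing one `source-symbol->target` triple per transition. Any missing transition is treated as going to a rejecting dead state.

start=s0; accept=s12; s0-a->s1; s0-b->s0; s1-a->s2; s1-b->s3; s2-a->s4; s2-b->s5; s3-a->s2; s3-b->s6; s4-a->s7; s4-b->s8; s5-a->s4; s5-b->s9; s6-a->s9; s6-b->s6; s7-a->s7; s7-b->s10; s8-a->s7; s8-b->s11; s9-a->s11; s9-b->s9; s10-a->s7; s10-b->s12; s11-a->s12; s11-b->s11; s12-a->s12; s12-b->s12

Handle the two conditions separately and then intersect. One (6 states) tracks the count of `a`s, saturating at 5; the other (4 states) tracks whether and how much of `abb` has been seen. Each combined state is a pair, one component from each; accept when both components accept. Minimizing collapses redundant product states.
A 13-state machine:
          a    b  
>  s0     s1   s0 
   s1     s2   s3 
   s2     s4   s5 
   s3     s2   s6 
   s4     s7   s8 
   s5     s4   s9 
   s6     s9   s6 
   s7     s7  s10 
   s8     s7  s11 
   s9    s11   s9 
   s10    s7  s12 
   s11   s12  s11 
 * s12   s12  s12 
(> = start, * = accepting)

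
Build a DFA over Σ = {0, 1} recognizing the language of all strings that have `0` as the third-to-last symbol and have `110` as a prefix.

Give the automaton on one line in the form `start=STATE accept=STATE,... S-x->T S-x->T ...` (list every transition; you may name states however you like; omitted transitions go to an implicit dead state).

start=s0 accept=s18,s19,s20,s21 s0-0->s1 s0-1->s2 s1-0->s3 s1-1->s4 s2-0->s5 s2-1->s6 s3-0->s7 s3-1->s8 s4-0->s9 s4-1->s10 s5-0->s11 s5-1->s12 s6-0->s13 s6-1->s14 s7-0->s7 s7-1->s8 s8-0->s9 s8-1->s10 s9-0->s11 s9-1->s12 s10-0->s15 s10-1->s14 s11-0->s7 s11-1->s8 s12-0->s9 s12-1->s10 s13-0->s16 s13-1->s17 s14-0->s15 s14-1->s14 s15-0->s11 s15-1->s12 s16-0->s18 s16-1->s19 s17-0->s20 s17-1->s21 s18-0->s18 s18-1->s19 s19-0->s20 s19-1->s21 s20-0->s16 s20-1->s17 s21-0->s13 s21-1->s22 s22-0->s13 s22-1->s22

Handle the two conditions separately and then intersect. One (15 states) tracks the last 3 symbols read; the other (5 states) tracks whether the input so far still matches the prefix `110`. Each combined state is a pair, one component from each; accept when both components accept.
A 23-state machine:
          0    1  
>  s0     s1   s2 
   s1     s3   s4 
   s2     s5   s6 
   s3     s7   s8 
   s4     s9  s10 
   s5    s11  s12 
   s6    s13  s14 
   s7     s7   s8 
   s8     s9  s10 
   s9    s11  s12 
   s10   s15  s14 
   s11    s7   s8 
   s12    s9  s10 
   s13   s16  s17 
   s14   s15  s14 
   s15   s11  s12 
   s16   s18  s19 
   s17   s20  s21 
 * s18   s18  s19 
 * s19   s20  s21 
 * s20   s16  s17 
 * s21   s13  s22 
   s22   s13  s22 
(> = start, * = accepting)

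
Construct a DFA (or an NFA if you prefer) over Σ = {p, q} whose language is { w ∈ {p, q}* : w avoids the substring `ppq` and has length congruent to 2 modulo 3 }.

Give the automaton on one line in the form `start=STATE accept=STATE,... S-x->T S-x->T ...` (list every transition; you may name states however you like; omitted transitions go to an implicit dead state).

Handle the two conditions separately and then intersect. One (4 states) tracks partial matches of the forbidden pattern `ppq`; the other (3 states) tracks the input length modulo 3. Each combined state is a pair, one component from each; accept when both components accept. After merging equivalent states the machine shrinks.
       p  q 
>  A   B  C 
   B   D  E 
   C   F  E 
 * D   G  H 
 * E   I  A 
 * F   G  A 
   G   J  H 
   H   H  H 
   I   J  C 
   J   D  H 
(> = start, * = accepting)

start=A accept=D,E,F A-p->B A-q->C B-p->D B-q->E C-p->F C-q->E D-p->G D-q->H E-p->I E-q->A F-p->G F-q->A G-p->J G-q->H H-p->H H-q->H I-p->J I-q->C J-p->D J-q->H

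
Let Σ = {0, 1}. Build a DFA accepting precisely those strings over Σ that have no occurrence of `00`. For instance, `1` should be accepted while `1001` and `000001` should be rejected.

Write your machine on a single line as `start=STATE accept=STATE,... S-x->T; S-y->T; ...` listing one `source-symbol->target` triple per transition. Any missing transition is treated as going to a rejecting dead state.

This is the complement of 'contains `00`'. Use the same substring-matching states — S0 through S2 holding how much of `00` has just been matched — but flip the accepting set: everything except the trap S2 accepts.
With 3 states:
        0   1  
>* S0   S1  S0 
 * S1   S2  S0 
   S2   S2  S2 
(> = start, * = accepting)

start=S0; accept=S0,S1; S0-0->S1; S0-1->S0; S1-0->S2; S1-1->S0; S2-0->S2; S2-1->S2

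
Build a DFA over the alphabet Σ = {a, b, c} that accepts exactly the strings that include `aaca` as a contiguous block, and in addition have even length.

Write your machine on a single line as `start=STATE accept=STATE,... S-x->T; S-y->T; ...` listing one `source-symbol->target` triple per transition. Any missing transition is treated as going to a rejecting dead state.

Handle the two conditions separately and then intersect. The first has 5 states tracking whether and how much of `aaca` has been seen; the second has 2 states tracking the input length modulo 2. A product state is a pair (one from each), accepting exactly when both do.
With 10 states:
        a   b   c  
>  s0   s1  s2  s2 
   s1   s3  s0  s0 
   s2   s4  s0  s0 
   s3   s5  s2  s6 
   s4   s5  s2  s2 
   s5   s3  s0  s7 
   s6   s8  s0  s0 
   s7   s9  s2  s2 
 * s8   s9  s9  s9 
   s9   s8  s8  s8 
(> = start, * = accepting)

start=s0; accept=s8; s0-a->s1; s0-b->s2; s0-c->s2; s1-a->s3; s1-b->s0; s1-c->s0; s2-a->s4; s2-b->s0; s2-c->s0; s3-a->s5; s3-b->s2; s3-c->s6; s4-a->s5; s4-b->s2; s4-c->s2; s5-a->s3; s5-b->s0; s5-c->s7; s6-a->s8; s6-b->s0; s6-c->s0; s7-a->s9; s7-b->s2; s7-c->s2; s8-a->s9; s8-b->s9; s8-c->s9; s9-a->s8; s9-b->s8; s9-c->s8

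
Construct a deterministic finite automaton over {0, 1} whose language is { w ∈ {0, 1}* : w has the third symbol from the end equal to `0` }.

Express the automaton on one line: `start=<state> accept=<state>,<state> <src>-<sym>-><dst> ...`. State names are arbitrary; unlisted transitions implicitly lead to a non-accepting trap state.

Because acceptance depends on a position counted from the end, the machine has to buffer the most recent 3 symbols. Make each state the string of the last up-to-3 symbols read; on input `x` shift the window left and append `x`. Accept when the buffered window has length 3 and begins with `0`.
15 states suffice.
       0  1 
>  A   B  C 
   B   D  E 
   C   F  G 
   D   H  I 
   E   J  K 
   F   L  M 
   G   N  O 
 * H   H  I 
 * I   J  K 
 * J   L  M 
 * K   N  O 
   L   H  I 
   M   J  K 
   N   L  M 
   O   N  O 
(> = start, * = accepting)

start=A accept=H,I,J,K A-0->B A-1->C B-0->D B-1->E C-0->F C-1->G D-0->H D-1->I E-0->J E-1->K F-0->L F-1->M G-0->N G-1->O H-0->H H-1->I I-0->J I-1->K J-0->L J-1->M K-0->N K-1->O L-0->H L-1->I M-0->J M-1->K N-0->L N-1->M O-0->N O-1->O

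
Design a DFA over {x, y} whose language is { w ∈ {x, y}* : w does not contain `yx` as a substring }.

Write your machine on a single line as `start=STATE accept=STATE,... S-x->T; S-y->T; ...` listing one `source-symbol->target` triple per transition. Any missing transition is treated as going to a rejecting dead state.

Track partial matches of the forbidden pattern `yx`. State s2 is a dead state reached once `yx` has occurred; every other state accepts. s0 means no part of `yx` is currently matched.
3 states suffice.
        x   y  
>* s0   s0  s1 
 * s1   s2  s1 
   s2   s2  s2 
(> = start, * = accepting)

start=s0; accept=s0,s1; s0-x->s0; s0-y->s1; s1-x->s2; s1-y->s1; s2-x->s2; s2-y->s2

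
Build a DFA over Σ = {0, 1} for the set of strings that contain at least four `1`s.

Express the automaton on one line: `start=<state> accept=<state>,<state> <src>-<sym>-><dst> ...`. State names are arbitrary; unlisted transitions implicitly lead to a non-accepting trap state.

Count `1`s, saturating at 5: states S0 through S4 mean 0 through 4 `1`s seen; S5 means more than 4. Each `1` increments (capped at S5); other symbols loop. Accept from {S4, S5}.
A 6-state machine:
        0   1  
>  S0   S0  S1 
   S1   S1  S2 
   S2   S2  S3 
   S3   S3  S4 
 * S4   S4  S5 
 * S5   S5  S5 
(> = start, * = accepting)

start=S0 accept=S4,S5 S0-0->S0 S0-1->S1 S1-0->S1 S1-1->S2 S2-0->S2 S2-1->S3 S3-0->S3 S3-1->S4 S4-0->S4 S4-1->S5 S5-0->S5 S5-1->S5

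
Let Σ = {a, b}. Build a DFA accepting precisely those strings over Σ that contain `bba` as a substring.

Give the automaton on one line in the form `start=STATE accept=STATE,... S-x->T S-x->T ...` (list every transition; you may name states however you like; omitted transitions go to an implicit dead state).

start=S0 accept=S3 S0-a->S0 S0-b->S1 S1-a->S0 S1-b->S2 S2-a->S3 S2-b->S2 S3-a->S3 S3-b->S3

Track how much of `bba` has been matched so far: state S0 is no progress, S3 is the absorbing accept state reached once `bba` has occurred. Intermediate states record partial matches; on a mismatch, fall back to the longest reusable overlap.
        a   b  
>  S0   S0  S1 
   S1   S0  S2 
   S2   S3  S2 
 * S3   S3  S3 
(> = start, * = accepting)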